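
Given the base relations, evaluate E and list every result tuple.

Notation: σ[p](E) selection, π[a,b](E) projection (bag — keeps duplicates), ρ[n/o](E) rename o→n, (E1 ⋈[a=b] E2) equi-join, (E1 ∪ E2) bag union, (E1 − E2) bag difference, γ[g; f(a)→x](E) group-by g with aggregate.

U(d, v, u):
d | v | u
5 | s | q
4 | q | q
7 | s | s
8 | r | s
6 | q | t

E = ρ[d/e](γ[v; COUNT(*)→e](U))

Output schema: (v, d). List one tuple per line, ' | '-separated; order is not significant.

Stepwise |·|:
  U → 5
  γ[v; COUNT(*)→e](U) → 3
  ρ[d/e](γ[v; COUNT(*)→e](U)) → 3

== RESULT ==
v | d
q | 2
r | 1
s | 2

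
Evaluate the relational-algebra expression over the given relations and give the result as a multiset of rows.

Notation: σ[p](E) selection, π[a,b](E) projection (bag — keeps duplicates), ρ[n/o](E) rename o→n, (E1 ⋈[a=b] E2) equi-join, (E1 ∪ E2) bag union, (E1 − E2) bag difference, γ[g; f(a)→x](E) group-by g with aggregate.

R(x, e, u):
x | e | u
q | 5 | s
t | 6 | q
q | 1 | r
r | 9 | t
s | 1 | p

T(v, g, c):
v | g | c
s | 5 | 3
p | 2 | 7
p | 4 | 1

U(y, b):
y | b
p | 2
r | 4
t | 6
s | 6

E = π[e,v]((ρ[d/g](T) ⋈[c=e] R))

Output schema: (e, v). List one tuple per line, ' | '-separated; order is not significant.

Row counts bottom-up:
  T → 3
  ρ[d/g](T) → 3
  R → 5
  (ρ[d/g](T) ⋈[c=e] R) → 2
  π[e,v]((ρ[d/g](T) ⋈[c=e] R)) → 2

== RESULT ==
e | v
1 | p
1 | p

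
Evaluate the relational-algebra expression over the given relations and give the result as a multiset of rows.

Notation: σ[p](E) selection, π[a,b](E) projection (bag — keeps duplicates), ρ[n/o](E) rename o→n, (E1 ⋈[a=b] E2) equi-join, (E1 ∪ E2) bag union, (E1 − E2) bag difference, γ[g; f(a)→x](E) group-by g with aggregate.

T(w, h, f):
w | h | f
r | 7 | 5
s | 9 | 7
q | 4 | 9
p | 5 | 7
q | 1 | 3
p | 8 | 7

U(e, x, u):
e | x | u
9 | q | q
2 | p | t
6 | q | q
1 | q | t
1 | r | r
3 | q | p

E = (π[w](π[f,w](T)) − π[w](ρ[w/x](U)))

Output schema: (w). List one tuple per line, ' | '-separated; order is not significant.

Stepwise |·|:
  T → 6
  π[f,w](T) → 6
  π[w](π[f,w](T)) → 6
  U → 6
  ρ[w/x](U) → 6
  π[w](ρ[w/x](U)) → 6
  (π[w](π[f,w](T)) − π[w](ρ[w/x](U))) → 2

== RESULT ==
w
p
s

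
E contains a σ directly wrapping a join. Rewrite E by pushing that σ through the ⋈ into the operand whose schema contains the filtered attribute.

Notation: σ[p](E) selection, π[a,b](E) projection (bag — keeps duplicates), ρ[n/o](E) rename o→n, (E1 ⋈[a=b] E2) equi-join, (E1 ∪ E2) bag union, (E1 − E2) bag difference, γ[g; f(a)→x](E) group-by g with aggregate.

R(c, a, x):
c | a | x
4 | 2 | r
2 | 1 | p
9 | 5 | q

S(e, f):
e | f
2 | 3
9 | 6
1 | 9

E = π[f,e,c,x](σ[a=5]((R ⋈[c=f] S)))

σ filters on a, owned by the left side.
E' = π[f,e,c,x]((σ[a=5](R) ⋈[c=f] S))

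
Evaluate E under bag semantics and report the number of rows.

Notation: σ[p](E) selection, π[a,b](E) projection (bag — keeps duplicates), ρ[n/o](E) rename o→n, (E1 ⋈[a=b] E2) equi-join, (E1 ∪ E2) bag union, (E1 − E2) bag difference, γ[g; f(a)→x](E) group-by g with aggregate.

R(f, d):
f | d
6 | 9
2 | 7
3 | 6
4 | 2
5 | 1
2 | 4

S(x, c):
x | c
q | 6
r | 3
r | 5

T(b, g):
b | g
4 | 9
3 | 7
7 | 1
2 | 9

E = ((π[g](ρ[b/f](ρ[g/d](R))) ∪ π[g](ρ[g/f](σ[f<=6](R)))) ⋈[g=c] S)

Subexpression sizes:
  R → 6
  ρ[g/d](R) → 6
  ρ[b/f](ρ[g/d](R)) → 6
  π[g](ρ[b/f](ρ[g/d](R))) → 6
  R → 6
  σ[f<=6](R) → 6
  ρ[g/f](σ[f<=6](R)) → 6
  π[g](ρ[g/f](σ[f<=6](R))) → 6
  (π[g](ρ[b/f](ρ[g/d](R))) ∪ π[g](ρ[g/f](σ[f<=6](R)))) → 12
  S → 3
  ((π[g](ρ[b/f](ρ[g/d](R))) ∪ π[g](ρ[g/f](σ[f<=6](R)))) ⋈[g=c] S) → 4

|E| = 4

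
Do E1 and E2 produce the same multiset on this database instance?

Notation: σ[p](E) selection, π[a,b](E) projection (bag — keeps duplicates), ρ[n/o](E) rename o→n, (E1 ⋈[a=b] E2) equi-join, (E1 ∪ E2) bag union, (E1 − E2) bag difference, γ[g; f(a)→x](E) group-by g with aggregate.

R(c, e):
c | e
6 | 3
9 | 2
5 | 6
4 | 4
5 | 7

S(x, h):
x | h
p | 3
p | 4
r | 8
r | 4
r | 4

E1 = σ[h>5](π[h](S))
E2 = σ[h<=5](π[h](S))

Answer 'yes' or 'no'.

E1 row counts bottom-up:
  S → 5
  π[h](S) → 5
  σ[h>5](π[h](S)) → 1
E2 row counts bottom-up:
  S → 5
  π[h](S) → 5
  σ[h<=5](π[h](S)) → 4

E1 result:
h
8
E2 result:
h
3
4
4
4
Witness: (8,) appears 1× in E1 but 0× in E2.

no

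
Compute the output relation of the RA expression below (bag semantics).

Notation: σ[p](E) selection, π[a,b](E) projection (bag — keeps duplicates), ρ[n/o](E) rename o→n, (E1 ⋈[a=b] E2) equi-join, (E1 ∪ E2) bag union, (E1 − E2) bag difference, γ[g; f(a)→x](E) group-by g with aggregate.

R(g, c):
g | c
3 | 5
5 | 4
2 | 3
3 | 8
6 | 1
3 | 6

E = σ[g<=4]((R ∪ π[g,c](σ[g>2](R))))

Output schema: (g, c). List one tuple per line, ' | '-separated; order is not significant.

Per-node cardinality:
  R → 6
  R → 6
  σ[g>2](R) → 5
  π[g,c](σ[g>2](R)) → 5
  (R ∪ π[g,c](σ[g>2](R))) → 11
  σ[g<=4]((R ∪ π[g,c](σ[g>2](R)))) → 7

== RESULT ==
g | c
2 | 3
3 | 5
3 | 5
3 | 6
3 | 6
3 | 8
3 | 8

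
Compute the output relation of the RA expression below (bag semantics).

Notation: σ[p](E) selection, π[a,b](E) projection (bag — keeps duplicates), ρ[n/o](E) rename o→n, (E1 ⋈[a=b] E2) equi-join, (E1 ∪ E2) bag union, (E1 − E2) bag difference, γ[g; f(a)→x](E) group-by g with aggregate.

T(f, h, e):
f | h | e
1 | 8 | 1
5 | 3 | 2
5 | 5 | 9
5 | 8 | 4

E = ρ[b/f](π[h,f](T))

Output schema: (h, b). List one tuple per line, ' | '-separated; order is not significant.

Subexpression sizes:
  T → 4
  π[h,f](T) → 4
  ρ[b/f](π[h,f](T)) → 4

== RESULT ==
h | b
3 | 5
5 | 5
8 | 1
8 | 5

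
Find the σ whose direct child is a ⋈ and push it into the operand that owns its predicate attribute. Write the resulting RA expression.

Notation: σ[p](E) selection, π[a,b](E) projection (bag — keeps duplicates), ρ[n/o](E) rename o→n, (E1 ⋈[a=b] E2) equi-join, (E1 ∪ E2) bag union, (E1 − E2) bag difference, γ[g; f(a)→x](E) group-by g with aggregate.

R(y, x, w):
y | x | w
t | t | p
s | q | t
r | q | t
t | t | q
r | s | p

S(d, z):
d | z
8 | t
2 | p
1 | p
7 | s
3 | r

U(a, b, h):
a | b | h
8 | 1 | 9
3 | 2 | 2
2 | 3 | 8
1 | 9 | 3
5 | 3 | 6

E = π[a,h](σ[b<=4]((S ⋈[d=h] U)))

σ filters on b, owned by the right side.
E' = π[a,h]((S ⋈[d=h] σ[b<=4](U)))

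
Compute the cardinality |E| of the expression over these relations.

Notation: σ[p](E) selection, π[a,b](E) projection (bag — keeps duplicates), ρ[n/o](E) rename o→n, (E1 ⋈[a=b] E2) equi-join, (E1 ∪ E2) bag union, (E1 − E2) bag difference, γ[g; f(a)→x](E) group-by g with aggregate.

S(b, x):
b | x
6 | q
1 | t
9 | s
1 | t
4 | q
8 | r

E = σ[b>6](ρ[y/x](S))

Stepwise |·|:
  S → 6
  ρ[y/x](S) → 6
  σ[b>6](ρ[y/x](S)) → 2

|E| = 2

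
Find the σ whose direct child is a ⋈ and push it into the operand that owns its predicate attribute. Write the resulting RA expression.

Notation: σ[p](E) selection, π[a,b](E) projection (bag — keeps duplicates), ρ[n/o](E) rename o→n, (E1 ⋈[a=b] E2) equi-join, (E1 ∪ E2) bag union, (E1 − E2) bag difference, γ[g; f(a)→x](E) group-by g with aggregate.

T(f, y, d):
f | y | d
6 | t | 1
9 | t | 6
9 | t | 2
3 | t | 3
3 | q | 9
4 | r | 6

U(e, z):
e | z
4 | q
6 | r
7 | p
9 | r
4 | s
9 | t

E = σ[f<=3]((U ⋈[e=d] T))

σ filters on f, owned by the right side.
E' = (U ⋈[e=d] σ[f<=3](T))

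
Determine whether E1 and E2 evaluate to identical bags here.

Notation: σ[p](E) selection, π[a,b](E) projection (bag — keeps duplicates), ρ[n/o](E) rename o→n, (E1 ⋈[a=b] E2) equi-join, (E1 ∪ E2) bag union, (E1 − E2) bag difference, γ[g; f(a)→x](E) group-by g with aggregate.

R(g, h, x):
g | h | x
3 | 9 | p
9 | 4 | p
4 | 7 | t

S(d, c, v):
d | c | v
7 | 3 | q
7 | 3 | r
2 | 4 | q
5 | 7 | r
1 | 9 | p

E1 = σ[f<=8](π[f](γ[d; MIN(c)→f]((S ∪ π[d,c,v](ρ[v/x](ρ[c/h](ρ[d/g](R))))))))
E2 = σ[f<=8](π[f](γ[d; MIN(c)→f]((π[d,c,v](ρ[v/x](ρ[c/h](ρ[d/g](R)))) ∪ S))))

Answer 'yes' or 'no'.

E1 subexpression sizes:
  S → 5
  R → 3
  ρ[d/g](R) → 3
  ρ[c/h](ρ[d/g](R)) → 3
  ρ[v/x](ρ[c/h](ρ[d/g](R))) → 3
  π[d,c,v](ρ[v/x](ρ[c/h](ρ[d/g](R)))) → 3
  (S ∪ π[d,c,v](ρ[v/x](ρ[c/h](ρ[d/g](R))))) → 8
  γ[d; MIN(c)→f]((S ∪ π[d,c,v](ρ[v/x](ρ[c/h](ρ[d/g](R)))))) → 7
  π[f](γ[d; MIN(c)→f]((S ∪ π[d,c,v](ρ[v/x](ρ[c/h](ρ[d/g](R))))))) → 7
  σ[f<=8](π[f](γ[d; MIN(c)→f]((S ∪ π[d,c,v](ρ[v/x](ρ[c/h](ρ[d/g](R)))))))) → 5
E2 subexpression sizes:
  R → 3
  ρ[d/g](R) → 3
  ρ[c/h](ρ[d/g](R)) → 3
  ρ[v/x](ρ[c/h](ρ[d/g](R))) → 3
  π[d,c,v](ρ[v/x](ρ[c/h](ρ[d/g](R)))) → 3
  S → 5
  (π[d,c,v](ρ[v/x](ρ[c/h](ρ[d/g](R)))) ∪ S) → 8
  γ[d; MIN(c)→f]((π[d,c,v](ρ[v/x](ρ[c/h](ρ[d/g](R)))) ∪ S)) → 7
  π[f](γ[d; MIN(c)→f]((π[d,c,v](ρ[v/x](ρ[c/h](ρ[d/g](R)))) ∪ S))) → 7
  σ[f<=8](π[f](γ[d; MIN(c)→f]((π[d,c,v](ρ[v/x](ρ[c/h](ρ[d/g](R)))) ∪ S)))) → 5

E1 and E2 produce the same multiset:
f
3
4
4
7
7

yes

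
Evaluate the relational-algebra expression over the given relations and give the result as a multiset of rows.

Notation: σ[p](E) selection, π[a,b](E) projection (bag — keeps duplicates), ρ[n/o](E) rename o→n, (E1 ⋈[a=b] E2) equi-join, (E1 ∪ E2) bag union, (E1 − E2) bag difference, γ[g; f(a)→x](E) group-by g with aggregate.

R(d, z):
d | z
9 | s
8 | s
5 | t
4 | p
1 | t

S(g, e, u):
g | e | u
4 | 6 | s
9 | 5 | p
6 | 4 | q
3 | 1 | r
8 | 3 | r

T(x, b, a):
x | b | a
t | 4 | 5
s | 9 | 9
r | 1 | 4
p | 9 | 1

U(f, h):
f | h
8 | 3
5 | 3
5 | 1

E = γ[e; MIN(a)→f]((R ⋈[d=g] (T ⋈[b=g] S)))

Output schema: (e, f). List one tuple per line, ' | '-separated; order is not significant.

Stepwise |·|:
  R → 5
  T → 4
  S → 5
  (T ⋈[b=g] S) → 3
  (R ⋈[d=g] (T ⋈[b=g] S)) → 3
  γ[e; MIN(a)→f]((R ⋈[d=g] (T ⋈[b=g] S))) → 2

== RESULT ==
e | f
5 | 1
6 | 5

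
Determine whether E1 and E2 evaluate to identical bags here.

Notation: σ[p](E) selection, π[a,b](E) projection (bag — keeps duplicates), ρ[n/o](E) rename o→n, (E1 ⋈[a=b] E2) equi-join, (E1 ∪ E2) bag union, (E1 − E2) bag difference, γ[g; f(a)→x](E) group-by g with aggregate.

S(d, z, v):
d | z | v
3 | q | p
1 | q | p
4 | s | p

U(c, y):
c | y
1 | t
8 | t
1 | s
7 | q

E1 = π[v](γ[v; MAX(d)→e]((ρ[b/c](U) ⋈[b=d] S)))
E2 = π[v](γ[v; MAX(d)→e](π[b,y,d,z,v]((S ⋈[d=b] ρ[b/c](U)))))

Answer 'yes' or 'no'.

E1 row counts bottom-up:
  U → 4
  ρ[b/c](U) → 4
  S → 3
  (ρ[b/c](U) ⋈[b=d] S) → 2
  γ[v; MAX(d)→e]((ρ[b/c](U) ⋈[b=d] S)) → 1
  π[v](γ[v; MAX(d)→e]((ρ[b/c](U) ⋈[b=d] S))) → 1
E2 row counts bottom-up:
  S → 3
  U → 4
  ρ[b/c](U) → 4
  (S ⋈[d=b] ρ[b/c](U)) → 2
  π[b,y,d,z,v]((S ⋈[d=b] ρ[b/c](U))) → 2
  γ[v; MAX(d)→e](π[b,y,d,z,v]((S ⋈[d=b] ρ[b/c](U)))) → 1
  π[v](γ[v; MAX(d)→e](π[b,y,d,z,v]((S ⋈[d=b] ρ[b/c](U))))) → 1

E1 and E2 produce the same multiset:
v
p

yes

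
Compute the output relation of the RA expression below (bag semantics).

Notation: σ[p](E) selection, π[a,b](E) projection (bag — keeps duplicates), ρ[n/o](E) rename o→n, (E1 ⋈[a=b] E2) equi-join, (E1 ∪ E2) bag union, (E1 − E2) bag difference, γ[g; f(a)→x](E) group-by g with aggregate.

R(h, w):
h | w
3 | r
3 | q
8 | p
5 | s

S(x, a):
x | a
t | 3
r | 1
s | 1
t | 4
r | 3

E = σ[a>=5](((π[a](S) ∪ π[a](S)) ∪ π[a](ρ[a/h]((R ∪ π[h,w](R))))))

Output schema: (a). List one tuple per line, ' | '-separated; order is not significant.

Stepwise |·|:
  S → 5
  π[a](S) → 5
  S → 5
  π[a](S) → 5
  (π[a](S) ∪ π[a](S)) → 10
  R → 4
  R → 4
  π[h,w](R) → 4
  (R ∪ π[h,w](R)) → 8
  ρ[a/h]((R ∪ π[h,w](R))) → 8
  π[a](ρ[a/h]((R ∪ π[h,w](R)))) → 8
  ((π[a](S) ∪ π[a](S)) ∪ π[a](ρ[a/h]((R ∪ π[h,w](R))))) → 18
  σ[a>=5](((π[a](S) ∪ π[a](S)) ∪ π[a](ρ[a/h]((R ∪ π[h,w](R)))))) → 4

== RESULT ==
a
5
5
8
8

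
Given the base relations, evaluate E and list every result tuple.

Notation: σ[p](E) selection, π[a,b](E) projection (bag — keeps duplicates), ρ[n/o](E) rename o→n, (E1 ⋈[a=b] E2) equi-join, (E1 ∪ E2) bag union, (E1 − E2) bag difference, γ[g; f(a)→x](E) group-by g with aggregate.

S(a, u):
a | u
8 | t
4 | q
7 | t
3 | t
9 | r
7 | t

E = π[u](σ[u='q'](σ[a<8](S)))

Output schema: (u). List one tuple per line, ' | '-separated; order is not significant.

Row counts bottom-up:
  S → 6
  σ[a<8](S) → 4
  σ[u='q'](σ[a<8](S)) → 1
  π[u](σ[u='q'](σ[a<8](S))) → 1

== RESULT ==
u
q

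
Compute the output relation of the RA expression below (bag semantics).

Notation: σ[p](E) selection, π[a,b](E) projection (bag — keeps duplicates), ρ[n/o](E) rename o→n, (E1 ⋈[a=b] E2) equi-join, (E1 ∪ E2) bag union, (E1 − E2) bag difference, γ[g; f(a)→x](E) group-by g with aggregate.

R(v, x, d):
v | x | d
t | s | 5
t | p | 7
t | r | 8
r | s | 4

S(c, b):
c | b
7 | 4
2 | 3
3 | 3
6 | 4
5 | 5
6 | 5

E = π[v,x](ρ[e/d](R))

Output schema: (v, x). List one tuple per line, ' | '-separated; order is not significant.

Stepwise |·|:
  R → 4
  ρ[e/d](R) → 4
  π[v,x](ρ[e/d](R)) → 4

== RESULT ==
v | x
r | s
t | p
t | r
t | s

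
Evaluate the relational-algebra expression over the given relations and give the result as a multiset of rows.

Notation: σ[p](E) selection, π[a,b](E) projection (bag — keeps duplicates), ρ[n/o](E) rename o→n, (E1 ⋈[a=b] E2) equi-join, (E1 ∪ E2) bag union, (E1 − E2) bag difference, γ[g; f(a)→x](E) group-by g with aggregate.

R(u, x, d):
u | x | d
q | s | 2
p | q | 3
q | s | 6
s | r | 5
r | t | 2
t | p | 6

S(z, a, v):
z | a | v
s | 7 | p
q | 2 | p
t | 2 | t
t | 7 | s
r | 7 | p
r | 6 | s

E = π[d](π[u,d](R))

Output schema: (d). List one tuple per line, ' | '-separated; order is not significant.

Subexpression sizes:
  R → 6
  π[u,d](R) → 6
  π[d](π[u,d](R)) → 6

== RESULT ==
d
2
2
3
5
6
6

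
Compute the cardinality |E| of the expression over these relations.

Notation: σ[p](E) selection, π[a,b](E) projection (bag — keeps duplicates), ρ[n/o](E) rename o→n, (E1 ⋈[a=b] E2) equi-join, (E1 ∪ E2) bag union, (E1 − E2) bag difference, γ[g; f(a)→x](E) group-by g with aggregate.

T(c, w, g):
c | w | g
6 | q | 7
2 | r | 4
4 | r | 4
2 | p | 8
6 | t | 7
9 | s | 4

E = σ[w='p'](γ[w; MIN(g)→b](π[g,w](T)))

Subexpression sizes:
  T → 6
  π[g,w](T) → 6
  γ[w; MIN(g)→b](π[g,w](T)) → 5
  σ[w='p'](γ[w; MIN(g)→b](π[g,w](T))) → 1

|E| = 1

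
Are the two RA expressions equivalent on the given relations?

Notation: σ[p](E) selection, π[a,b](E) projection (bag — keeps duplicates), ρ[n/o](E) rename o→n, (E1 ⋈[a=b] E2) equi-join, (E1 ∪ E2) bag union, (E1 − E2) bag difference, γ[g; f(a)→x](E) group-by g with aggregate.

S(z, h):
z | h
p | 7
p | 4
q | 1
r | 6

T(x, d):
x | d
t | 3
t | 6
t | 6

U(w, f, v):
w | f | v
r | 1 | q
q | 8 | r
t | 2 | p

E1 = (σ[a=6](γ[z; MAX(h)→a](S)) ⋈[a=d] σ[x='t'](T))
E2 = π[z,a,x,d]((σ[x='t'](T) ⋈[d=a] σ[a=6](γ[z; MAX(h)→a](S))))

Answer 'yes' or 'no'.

E1 row counts bottom-up:
  S → 4
  γ[z; MAX(h)→a](S) → 3
  σ[a=6](γ[z; MAX(h)→a](S)) → 1
  T → 3
  σ[x='t'](T) → 3
  (σ[a=6](γ[z; MAX(h)→a](S)) ⋈[a=d] σ[x='t'](T)) → 2
E2 row counts bottom-up:
  T → 3
  σ[x='t'](T) → 3
  S → 4
  γ[z; MAX(h)→a](S) → 3
  σ[a=6](γ[z; MAX(h)→a](S)) → 1
  (σ[x='t'](T) ⋈[d=a] σ[a=6](γ[z; MAX(h)→a](S))) → 2
  π[z,a,x,d]((σ[x='t'](T) ⋈[d=a] σ[a=6](γ[z; MAX(h)→a](S)))) → 2

E1 and E2 produce the same multiset:
z | a | x | d
r | 6 | t | 6
r | 6 | t | 6

yes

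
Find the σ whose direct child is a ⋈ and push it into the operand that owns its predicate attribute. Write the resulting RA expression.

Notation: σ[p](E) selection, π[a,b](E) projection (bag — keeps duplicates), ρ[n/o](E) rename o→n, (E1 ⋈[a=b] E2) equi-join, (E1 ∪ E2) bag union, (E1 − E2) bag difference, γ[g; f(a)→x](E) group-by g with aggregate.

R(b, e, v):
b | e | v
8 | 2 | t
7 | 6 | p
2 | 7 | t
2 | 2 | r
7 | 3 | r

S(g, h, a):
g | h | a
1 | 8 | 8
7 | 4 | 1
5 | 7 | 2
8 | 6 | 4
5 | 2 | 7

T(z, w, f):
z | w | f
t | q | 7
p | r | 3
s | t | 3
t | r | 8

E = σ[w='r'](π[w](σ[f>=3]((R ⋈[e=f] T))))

σ filters on f, owned by the right side.
E' = σ[w='r'](π[w]((R ⋈[e=f] σ[f>=3](T))))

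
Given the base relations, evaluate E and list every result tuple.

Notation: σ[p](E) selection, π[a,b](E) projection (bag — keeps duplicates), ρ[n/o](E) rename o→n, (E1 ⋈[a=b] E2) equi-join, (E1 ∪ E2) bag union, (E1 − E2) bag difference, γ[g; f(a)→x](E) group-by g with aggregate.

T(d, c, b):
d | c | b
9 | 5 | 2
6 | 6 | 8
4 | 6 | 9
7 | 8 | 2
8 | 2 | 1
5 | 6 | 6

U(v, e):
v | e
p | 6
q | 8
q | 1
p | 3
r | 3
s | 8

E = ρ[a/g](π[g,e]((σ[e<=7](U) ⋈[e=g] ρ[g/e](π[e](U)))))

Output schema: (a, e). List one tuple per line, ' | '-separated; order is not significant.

Subexpression sizes:
  U → 6
  σ[e<=7](U) → 4
  U → 6
  π[e](U) → 6
  ρ[g/e](π[e](U)) → 6
  (σ[e<=7](U) ⋈[e=g] ρ[g/e](π[e](U))) → 6
  π[g,e]((σ[e<=7](U) ⋈[e=g] ρ[g/e](π[e](U)))) → 6
  ρ[a/g](π[g,e]((σ[e<=7](U) ⋈[e=g] ρ[g/e](π[e](U))))) → 6

== RESULT ==
a | e
1 | 1
3 | 3
3 | 3
3 | 3
3 | 3
6 | 6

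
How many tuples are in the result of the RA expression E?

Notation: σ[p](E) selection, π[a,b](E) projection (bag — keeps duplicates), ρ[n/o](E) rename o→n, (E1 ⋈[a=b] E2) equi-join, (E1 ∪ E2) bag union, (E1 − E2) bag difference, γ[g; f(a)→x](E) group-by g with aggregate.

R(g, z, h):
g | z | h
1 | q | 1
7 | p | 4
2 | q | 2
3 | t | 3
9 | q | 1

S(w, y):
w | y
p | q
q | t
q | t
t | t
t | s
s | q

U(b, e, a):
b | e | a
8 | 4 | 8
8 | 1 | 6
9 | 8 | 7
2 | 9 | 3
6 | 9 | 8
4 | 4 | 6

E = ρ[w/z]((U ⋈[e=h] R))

Subexpression sizes:
  U → 6
  R → 5
  (U ⋈[e=h] R) → 4
  ρ[w/z]((U ⋈[e=h] R)) → 4

|E| = 4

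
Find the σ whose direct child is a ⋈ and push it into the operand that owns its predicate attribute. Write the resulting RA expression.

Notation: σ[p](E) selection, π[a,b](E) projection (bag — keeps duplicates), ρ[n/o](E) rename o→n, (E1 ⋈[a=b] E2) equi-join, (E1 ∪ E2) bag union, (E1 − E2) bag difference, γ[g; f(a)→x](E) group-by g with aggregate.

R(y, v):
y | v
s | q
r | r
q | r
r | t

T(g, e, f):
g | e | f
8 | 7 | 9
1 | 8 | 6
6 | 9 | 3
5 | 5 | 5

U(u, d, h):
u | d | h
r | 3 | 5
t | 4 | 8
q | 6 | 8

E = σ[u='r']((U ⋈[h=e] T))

σ filters on u, owned by the left side.
E' = (σ[u='r'](U) ⋈[h=e] T)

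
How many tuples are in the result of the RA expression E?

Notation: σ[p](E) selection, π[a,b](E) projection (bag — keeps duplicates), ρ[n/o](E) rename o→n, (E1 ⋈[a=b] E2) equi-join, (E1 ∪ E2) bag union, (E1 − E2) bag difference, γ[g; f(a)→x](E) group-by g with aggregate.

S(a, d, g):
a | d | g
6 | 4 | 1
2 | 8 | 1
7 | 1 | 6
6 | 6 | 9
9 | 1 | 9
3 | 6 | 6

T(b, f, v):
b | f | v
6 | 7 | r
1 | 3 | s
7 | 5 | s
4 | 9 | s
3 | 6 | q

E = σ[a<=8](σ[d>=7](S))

Subexpression sizes:
  S → 6
  σ[d>=7](S) → 1
  σ[a<=8](σ[d>=7](S)) → 1

|E| = 1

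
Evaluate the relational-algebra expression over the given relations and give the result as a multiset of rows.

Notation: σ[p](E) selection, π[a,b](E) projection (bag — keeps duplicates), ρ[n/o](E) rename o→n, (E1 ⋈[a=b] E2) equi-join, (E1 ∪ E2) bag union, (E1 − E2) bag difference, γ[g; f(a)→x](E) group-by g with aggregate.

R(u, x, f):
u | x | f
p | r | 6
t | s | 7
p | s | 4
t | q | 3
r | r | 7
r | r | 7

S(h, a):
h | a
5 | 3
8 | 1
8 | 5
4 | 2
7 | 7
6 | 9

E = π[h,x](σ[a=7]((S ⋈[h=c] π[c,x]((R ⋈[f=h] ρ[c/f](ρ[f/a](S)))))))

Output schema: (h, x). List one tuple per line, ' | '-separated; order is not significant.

Per-node cardinality:
  S → 6
  R → 6
  S → 6
  ρ[f/a](S) → 6
  ρ[c/f](ρ[f/a](S)) → 6
  (R ⋈[f=h] ρ[c/f](ρ[f/a](S))) → 5
  π[c,x]((R ⋈[f=h] ρ[c/f](ρ[f/a](S)))) → 5
  (S ⋈[h=c] π[c,x]((R ⋈[f=h] ρ[c/f](ρ[f/a](S))))) → 3
  σ[a=7]((S ⋈[h=c] π[c,x]((R ⋈[f=h] ρ[c/f](ρ[f/a](S)))))) → 3
  π[h,x](σ[a=7]((S ⋈[h=c] π[c,x]((R ⋈[f=h] ρ[c/f](ρ[f/a](S))))))) → 3

== RESULT ==
h | x
7 | r
7 | r
7 | s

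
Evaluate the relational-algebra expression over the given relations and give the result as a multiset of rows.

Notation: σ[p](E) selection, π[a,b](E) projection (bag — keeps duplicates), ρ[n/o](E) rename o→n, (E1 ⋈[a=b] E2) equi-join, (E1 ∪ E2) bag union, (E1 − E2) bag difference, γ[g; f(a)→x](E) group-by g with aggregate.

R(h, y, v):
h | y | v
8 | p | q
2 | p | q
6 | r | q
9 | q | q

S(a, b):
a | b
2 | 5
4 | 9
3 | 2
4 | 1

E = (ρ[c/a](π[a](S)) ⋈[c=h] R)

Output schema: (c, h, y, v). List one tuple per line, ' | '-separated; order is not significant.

Row counts bottom-up:
  S → 4
  π[a](S) → 4
  ρ[c/a](π[a](S)) → 4
  R → 4
  (ρ[c/a](π[a](S)) ⋈[c=h] R) → 1

== RESULT ==
c | h | y | v
2 | 2 | p | q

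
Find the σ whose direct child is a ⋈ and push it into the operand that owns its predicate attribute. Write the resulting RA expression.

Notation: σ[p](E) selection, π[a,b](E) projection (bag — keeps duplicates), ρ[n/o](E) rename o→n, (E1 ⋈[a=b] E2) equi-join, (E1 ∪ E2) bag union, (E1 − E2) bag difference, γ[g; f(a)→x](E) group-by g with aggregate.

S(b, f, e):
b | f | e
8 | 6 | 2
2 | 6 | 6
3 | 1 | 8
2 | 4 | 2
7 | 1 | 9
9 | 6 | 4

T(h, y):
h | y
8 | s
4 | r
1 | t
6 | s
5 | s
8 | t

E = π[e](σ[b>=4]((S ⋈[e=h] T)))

σ filters on b, owned by the left side.
E' = π[e]((σ[b>=4](S) ⋈[e=h] T))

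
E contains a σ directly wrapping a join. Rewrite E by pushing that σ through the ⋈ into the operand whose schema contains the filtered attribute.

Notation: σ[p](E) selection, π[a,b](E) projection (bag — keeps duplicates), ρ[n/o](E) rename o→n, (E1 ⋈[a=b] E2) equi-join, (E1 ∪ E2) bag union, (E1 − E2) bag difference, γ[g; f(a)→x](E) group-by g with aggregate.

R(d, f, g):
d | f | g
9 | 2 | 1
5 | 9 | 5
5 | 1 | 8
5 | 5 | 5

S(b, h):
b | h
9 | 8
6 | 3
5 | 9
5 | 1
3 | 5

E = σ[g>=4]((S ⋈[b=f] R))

σ filters on g, owned by the right side.
E' = (S ⋈[b=f] σ[g>=4](R))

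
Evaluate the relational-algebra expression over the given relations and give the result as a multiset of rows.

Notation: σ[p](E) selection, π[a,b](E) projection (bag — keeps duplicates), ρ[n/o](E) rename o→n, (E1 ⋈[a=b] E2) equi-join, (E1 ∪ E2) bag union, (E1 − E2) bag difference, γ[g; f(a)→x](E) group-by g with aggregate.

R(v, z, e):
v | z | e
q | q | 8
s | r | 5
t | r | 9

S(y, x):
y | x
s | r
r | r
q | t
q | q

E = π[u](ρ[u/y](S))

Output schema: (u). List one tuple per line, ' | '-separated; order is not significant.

Per-node cardinality:
  S → 4
  ρ[u/y](S) → 4
  π[u](ρ[u/y](S)) → 4

== RESULT ==
u
q
q
r
s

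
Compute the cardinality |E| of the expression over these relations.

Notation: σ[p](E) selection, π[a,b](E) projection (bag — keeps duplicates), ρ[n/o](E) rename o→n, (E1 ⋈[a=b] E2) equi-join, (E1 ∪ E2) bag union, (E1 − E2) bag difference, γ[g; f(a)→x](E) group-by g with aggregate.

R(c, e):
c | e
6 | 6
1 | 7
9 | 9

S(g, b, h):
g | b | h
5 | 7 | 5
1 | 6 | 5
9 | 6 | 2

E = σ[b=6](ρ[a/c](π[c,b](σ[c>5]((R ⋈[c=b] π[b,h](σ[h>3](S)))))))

Stepwise |·|:
  R → 3
  S → 3
  σ[h>3](S) → 2
  π[b,h](σ[h>3](S)) → 2
  (R ⋈[c=b] π[b,h](σ[h>3](S))) → 1
  σ[c>5]((R ⋈[c=b] π[b,h](σ[h>3](S)))) → 1
  π[c,b](σ[c>5]((R ⋈[c=b] π[b,h](σ[h>3](S))))) → 1
  ρ[a/c](π[c,b](σ[c>5]((R ⋈[c=b] π[b,h](σ[h>3](S)))))) → 1
  σ[b=6](ρ[a/c](π[c,b](σ[c>5]((R ⋈[c=b] π[b,h](σ[h>3](S))))))) → 1

|E| = 1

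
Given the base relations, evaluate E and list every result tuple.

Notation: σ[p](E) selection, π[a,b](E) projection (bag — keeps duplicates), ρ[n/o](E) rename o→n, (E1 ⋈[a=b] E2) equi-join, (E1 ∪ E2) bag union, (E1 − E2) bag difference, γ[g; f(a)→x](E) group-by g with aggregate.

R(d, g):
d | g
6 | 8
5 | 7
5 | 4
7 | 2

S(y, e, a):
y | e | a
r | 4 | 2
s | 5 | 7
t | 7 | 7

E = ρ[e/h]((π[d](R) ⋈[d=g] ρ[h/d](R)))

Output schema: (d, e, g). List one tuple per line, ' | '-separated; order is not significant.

Row counts bottom-up:
  R → 4
  π[d](R) → 4
  R → 4
  ρ[h/d](R) → 4
  (π[d](R) ⋈[d=g] ρ[h/d](R)) → 1
  ρ[e/h]((π[d](R) ⋈[d=g] ρ[h/d](R))) → 1

== RESULT ==
d | e | g
7 | 5 | 7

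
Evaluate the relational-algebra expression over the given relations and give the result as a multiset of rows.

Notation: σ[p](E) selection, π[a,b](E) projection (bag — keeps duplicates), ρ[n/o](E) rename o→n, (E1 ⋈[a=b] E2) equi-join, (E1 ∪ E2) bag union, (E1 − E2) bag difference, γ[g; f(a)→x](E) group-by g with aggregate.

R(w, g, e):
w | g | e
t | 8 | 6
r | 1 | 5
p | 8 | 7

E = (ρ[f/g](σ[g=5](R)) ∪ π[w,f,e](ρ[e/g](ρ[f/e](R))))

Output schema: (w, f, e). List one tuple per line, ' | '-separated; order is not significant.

Stepwise |·|:
  R → 3
  σ[g=5](R) → 0
  ρ[f/g](σ[g=5](R)) → 0
  R → 3
  ρ[f/e](R) → 3
  ρ[e/g](ρ[f/e](R)) → 3
  π[w,f,e](ρ[e/g](ρ[f/e](R))) → 3
  (ρ[f/g](σ[g=5](R)) ∪ π[w,f,e](ρ[e/g](ρ[f/e](R)))) → 3

== RESULT ==
w | f | e
p | 7 | 8
r | 5 | 1
t | 6 | 8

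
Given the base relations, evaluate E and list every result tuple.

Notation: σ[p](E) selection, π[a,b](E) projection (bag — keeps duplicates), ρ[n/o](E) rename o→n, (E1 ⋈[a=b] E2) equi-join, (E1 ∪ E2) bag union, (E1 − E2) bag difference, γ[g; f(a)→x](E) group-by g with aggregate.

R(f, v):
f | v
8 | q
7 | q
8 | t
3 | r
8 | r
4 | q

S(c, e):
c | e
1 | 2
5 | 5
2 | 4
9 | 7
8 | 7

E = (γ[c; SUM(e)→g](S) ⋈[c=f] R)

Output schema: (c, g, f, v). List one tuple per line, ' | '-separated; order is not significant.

Stepwise |·|:
  S → 5
  γ[c; SUM(e)→g](S) → 5
  R → 6
  (γ[c; SUM(e)→g](S) ⋈[c=f] R) → 3

== RESULT ==
c | g | f | v
8 | 7 | 8 | q
8 | 7 | 8 | r
8 | 7 | 8 | t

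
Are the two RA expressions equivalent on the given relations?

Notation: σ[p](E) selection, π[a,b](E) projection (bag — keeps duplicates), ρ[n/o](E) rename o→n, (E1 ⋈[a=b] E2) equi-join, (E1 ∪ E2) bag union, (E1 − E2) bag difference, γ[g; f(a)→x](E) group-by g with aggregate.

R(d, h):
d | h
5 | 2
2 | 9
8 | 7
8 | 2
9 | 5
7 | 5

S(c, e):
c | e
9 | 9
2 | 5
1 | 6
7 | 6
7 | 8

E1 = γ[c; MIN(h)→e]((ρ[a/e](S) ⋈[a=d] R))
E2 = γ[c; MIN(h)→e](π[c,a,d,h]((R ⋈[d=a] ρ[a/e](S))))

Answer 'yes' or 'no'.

E1 subexpression sizes:
  S → 5
  ρ[a/e](S) → 5
  R → 6
  (ρ[a/e](S) ⋈[a=d] R) → 4
  γ[c; MIN(h)→e]((ρ[a/e](S) ⋈[a=d] R)) → 3
E2 subexpression sizes:
  R → 6
  S → 5
  ρ[a/e](S) → 5
  (R ⋈[d=a] ρ[a/e](S)) → 4
  π[c,a,d,h]((R ⋈[d=a] ρ[a/e](S))) → 4
  γ[c; MIN(h)→e](π[c,a,d,h]((R ⋈[d=a] ρ[a/e](S)))) → 3

E1 and E2 produce the same multiset:
c | e
2 | 2
7 | 2
9 | 5

yes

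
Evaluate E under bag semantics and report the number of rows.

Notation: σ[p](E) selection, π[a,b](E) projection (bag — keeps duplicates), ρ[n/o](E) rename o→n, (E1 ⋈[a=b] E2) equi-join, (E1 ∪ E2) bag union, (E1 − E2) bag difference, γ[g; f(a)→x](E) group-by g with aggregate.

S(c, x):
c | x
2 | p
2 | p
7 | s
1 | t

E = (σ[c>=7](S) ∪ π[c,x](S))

Subexpression sizes:
  S → 4
  σ[c>=7](S) → 1
  S → 4
  π[c,x](S) → 4
  (σ[c>=7](S) ∪ π[c,x](S)) → 5

|E| = 5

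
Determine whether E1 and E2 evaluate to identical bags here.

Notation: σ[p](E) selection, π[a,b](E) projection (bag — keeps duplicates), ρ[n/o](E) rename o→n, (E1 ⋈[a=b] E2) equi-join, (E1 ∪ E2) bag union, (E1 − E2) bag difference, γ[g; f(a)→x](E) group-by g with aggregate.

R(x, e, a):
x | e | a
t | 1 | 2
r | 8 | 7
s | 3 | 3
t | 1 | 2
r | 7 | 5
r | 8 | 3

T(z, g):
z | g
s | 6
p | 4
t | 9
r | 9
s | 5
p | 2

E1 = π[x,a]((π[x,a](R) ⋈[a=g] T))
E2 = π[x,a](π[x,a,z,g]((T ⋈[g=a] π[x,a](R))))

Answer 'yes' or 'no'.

E1 per-node cardinality:
  R → 6
  π[x,a](R) → 6
  T → 6
  (π[x,a](R) ⋈[a=g] T) → 3
  π[x,a]((π[x,a](R) ⋈[a=g] T)) → 3
E2 per-node cardinality:
  T → 6
  R → 6
  π[x,a](R) → 6
  (T ⋈[g=a] π[x,a](R)) → 3
  π[x,a,z,g]((T ⋈[g=a] π[x,a](R))) → 3
  π[x,a](π[x,a,z,g]((T ⋈[g=a] π[x,a](R)))) → 3

E1 and E2 produce the same multiset:
x | a
r | 5
t | 2
t | 2

yes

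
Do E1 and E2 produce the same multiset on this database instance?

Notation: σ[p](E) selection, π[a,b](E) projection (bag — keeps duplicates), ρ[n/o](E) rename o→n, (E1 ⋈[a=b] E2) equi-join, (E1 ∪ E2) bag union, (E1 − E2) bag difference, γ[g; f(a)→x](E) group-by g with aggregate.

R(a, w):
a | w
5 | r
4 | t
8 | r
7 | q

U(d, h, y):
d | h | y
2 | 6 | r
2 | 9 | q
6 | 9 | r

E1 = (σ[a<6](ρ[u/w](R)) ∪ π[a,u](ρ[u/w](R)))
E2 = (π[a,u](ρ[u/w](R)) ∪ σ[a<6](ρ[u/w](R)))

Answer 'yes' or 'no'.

E1 subexpression sizes:
  R → 4
  ρ[u/w](R) → 4
  σ[a<6](ρ[u/w](R)) → 2
  R → 4
  ρ[u/w](R) → 4
  π[a,u](ρ[u/w](R)) → 4
  (σ[a<6](ρ[u/w](R)) ∪ π[a,u](ρ[u/w](R))) → 6
E2 subexpression sizes:
  R → 4
  ρ[u/w](R) → 4
  π[a,u](ρ[u/w](R)) → 4
  R → 4
  ρ[u/w](R) → 4
  σ[a<6](ρ[u/w](R)) → 2
  (π[a,u](ρ[u/w](R)) ∪ σ[a<6](ρ[u/w](R))) → 6

E1 and E2 produce the same multiset:
a | u
4 | t
4 | t
5 | r
5 | r
7 | q
8 | r

yes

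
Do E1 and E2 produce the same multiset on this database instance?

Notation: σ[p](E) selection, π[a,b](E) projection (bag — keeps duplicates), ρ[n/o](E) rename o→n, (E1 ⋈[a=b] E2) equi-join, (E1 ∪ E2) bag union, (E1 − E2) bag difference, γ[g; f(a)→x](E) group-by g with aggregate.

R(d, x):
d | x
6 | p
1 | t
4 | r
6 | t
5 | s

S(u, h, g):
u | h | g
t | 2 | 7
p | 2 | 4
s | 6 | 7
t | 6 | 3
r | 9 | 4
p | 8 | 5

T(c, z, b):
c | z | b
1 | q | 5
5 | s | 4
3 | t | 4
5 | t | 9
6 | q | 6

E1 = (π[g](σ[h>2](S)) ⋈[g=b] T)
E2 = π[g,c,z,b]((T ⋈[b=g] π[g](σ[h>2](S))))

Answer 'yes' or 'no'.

E1 per-node cardinality:
  S → 6
  σ[h>2](S) → 4
  π[g](σ[h>2](S)) → 4
  T → 5
  (π[g](σ[h>2](S)) ⋈[g=b] T) → 3
E2 per-node cardinality:
  T → 5
  S → 6
  σ[h>2](S) → 4
  π[g](σ[h>2](S)) → 4
  (T ⋈[b=g] π[g](σ[h>2](S))) → 3
  π[g,c,z,b]((T ⋈[b=g] π[g](σ[h>2](S)))) → 3

E1 and E2 produce the same multiset:
g | c | z | b
4 | 3 | t | 4
4 | 5 | s | 4
5 | 1 | q | 5

yes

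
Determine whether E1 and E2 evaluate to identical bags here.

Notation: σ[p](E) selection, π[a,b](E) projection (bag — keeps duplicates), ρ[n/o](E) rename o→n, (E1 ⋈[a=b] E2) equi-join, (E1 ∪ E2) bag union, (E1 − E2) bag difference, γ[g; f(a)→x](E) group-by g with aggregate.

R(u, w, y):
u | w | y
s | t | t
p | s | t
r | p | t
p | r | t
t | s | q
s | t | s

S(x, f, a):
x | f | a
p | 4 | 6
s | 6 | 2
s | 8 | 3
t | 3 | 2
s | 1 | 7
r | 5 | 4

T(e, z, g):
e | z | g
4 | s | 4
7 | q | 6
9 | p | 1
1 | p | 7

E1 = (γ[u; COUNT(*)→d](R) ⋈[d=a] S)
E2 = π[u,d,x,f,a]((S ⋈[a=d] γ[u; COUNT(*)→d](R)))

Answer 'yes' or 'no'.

E1 stepwise |·|:
  R → 6
  γ[u; COUNT(*)→d](R) → 4
  S → 6
  (γ[u; COUNT(*)→d](R) ⋈[d=a] S) → 4
E2 stepwise |·|:
  S → 6
  R → 6
  γ[u; COUNT(*)→d](R) → 4
  (S ⋈[a=d] γ[u; COUNT(*)→d](R)) → 4
  π[u,d,x,f,a]((S ⋈[a=d] γ[u; COUNT(*)→d](R))) → 4

E1 and E2 produce the same multiset:
u | d | x | f | a
p | 2 | s | 6 | 2
p | 2 | t | 3 | 2
s | 2 | s | 6 | 2
s | 2 | t | 3 | 2

yes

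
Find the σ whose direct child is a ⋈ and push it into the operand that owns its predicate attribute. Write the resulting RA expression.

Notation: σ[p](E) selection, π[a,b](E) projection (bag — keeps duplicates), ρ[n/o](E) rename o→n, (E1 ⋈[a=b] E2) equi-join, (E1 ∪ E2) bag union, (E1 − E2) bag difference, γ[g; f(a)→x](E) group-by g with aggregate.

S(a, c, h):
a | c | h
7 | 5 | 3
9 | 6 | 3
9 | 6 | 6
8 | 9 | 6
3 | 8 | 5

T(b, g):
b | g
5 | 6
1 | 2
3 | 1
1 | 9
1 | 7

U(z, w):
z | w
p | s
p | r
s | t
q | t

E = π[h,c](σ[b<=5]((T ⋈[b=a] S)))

σ filters on b, owned by the left side.
E' = π[h,c]((σ[b<=5](T) ⋈[b=a] S))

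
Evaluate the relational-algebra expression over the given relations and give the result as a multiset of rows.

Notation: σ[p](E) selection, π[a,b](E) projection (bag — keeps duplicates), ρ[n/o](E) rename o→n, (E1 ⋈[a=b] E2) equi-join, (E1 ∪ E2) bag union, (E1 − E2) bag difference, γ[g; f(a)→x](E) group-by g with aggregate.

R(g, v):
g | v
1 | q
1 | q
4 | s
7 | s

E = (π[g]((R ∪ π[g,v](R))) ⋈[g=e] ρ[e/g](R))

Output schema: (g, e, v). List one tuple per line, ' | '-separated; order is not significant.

Stepwise |·|:
  R → 4
  R → 4
  π[g,v](R) → 4
  (R ∪ π[g,v](R)) → 8
  π[g]((R ∪ π[g,v](R))) → 8
  R → 4
  ρ[e/g](R) → 4
  (π[g]((R ∪ π[g,v](R))) ⋈[g=e] ρ[e/g](R)) → 12

== RESULT ==
g | e | v
1 | 1 | q
1 | 1 | q
1 | 1 | q
1 | 1 | q
1 | 1 | q
1 | 1 | q
1 | 1 | q
1 | 1 | q
4 | 4 | s
4 | 4 | s
7 | 7 | s
7 | 7 | s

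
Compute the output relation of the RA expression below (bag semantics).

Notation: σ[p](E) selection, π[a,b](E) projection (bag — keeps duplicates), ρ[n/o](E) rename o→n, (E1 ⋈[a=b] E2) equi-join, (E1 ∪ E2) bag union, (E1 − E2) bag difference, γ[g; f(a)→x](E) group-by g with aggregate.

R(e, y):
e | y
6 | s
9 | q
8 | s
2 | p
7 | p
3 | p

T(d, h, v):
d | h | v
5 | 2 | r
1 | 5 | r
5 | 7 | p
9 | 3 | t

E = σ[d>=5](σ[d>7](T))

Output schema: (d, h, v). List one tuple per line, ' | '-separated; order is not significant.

Stepwise |·|:
  T → 4
  σ[d>7](T) → 1
  σ[d>=5](σ[d>7](T)) → 1

== RESULT ==
d | h | v
9 | 3 | t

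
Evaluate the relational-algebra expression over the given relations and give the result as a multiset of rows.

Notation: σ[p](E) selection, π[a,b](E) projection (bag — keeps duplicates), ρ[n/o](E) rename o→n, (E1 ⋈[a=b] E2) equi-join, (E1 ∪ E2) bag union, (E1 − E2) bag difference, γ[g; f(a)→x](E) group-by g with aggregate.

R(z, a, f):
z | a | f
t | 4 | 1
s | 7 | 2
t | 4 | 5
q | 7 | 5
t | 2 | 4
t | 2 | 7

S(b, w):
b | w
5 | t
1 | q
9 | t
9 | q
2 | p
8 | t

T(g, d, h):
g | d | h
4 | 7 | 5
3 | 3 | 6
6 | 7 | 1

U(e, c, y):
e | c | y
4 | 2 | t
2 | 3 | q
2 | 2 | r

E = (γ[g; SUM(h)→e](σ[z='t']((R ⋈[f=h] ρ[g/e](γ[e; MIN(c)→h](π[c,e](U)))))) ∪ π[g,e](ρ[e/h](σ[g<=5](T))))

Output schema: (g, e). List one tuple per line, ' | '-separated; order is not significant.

Per-node cardinality:
  R → 6
  U → 3
  π[c,e](U) → 3
  γ[e; MIN(c)→h](π[c,e](U)) → 2
  ρ[g/e](γ[e; MIN(c)→h](π[c,e](U))) → 2
  (R ⋈[f=h] ρ[g/e](γ[e; MIN(c)→h](π[c,e](U)))) → 2
  σ[z='t']((R ⋈[f=h] ρ[g/e](γ[e; MIN(c)→h](π[c,e](U))))) → 0
  γ[g; SUM(h)→e](σ[z='t']((R ⋈[f=h] ρ[g/e](γ[e; MIN(c)→h](π[c,e](U)))))) → 0
  T → 3
  σ[g<=5](T) → 2
  ρ[e/h](σ[g<=5](T)) → 2
  π[g,e](ρ[e/h](σ[g<=5](T))) → 2
  (γ[g; SUM(h)→e](σ[z='t']((R ⋈[f=h] ρ[g/e](γ[e; MIN(c)→h](π[c,e](U)))))) ∪ π[g,e](ρ[e/h](σ[g<=5](T)))) → 2

== RESULT ==
g | e
3 | 6
4 | 5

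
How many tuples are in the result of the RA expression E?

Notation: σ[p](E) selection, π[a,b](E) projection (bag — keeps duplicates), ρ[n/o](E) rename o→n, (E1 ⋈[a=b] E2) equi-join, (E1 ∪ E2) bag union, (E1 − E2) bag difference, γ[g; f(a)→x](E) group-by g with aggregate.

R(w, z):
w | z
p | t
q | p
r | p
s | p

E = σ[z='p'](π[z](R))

Row counts bottom-up:
  R → 4
  π[z](R) → 4
  σ[z='p'](π[z](R)) → 3

|E| = 3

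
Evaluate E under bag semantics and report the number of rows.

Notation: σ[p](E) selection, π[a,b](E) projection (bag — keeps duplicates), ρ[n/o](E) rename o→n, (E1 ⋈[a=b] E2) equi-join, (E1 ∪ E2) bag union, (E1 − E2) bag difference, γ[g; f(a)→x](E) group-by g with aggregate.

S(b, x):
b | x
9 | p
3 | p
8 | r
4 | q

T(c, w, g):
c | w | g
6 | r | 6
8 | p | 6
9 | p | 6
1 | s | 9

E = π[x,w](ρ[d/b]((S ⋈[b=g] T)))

Row counts bottom-up:
  S → 4
  T → 4
  (S ⋈[b=g] T) → 1
  ρ[d/b]((S ⋈[b=g] T)) → 1
  π[x,w](ρ[d/b]((S ⋈[b=g] T))) → 1

|E| = 1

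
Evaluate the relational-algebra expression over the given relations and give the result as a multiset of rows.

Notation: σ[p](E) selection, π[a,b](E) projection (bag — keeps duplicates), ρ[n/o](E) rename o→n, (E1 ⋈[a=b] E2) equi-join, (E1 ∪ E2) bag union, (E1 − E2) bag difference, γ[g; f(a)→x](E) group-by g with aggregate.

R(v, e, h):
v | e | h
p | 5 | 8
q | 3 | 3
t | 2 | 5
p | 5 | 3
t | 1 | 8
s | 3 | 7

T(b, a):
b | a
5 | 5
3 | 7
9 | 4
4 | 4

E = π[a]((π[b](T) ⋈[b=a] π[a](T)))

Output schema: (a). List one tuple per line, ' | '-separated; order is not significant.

Subexpression sizes:
  T → 4
  π[b](T) → 4
  T → 4
  π[a](T) → 4
  (π[b](T) ⋈[b=a] π[a](T)) → 3
  π[a]((π[b](T) ⋈[b=a] π[a](T))) → 3

== RESULT ==
a
4
4
5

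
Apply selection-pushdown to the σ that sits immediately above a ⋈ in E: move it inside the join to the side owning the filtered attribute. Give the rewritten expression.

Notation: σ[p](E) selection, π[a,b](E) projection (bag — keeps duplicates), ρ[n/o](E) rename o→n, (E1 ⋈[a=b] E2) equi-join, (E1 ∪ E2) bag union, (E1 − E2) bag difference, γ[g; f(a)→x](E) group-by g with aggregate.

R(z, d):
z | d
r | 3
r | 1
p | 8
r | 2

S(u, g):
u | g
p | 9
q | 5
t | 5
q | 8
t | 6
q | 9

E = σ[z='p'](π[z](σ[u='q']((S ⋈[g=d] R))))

σ filters on u, owned by the left side.
E' = σ[z='p'](π[z]((σ[u='q'](S) ⋈[g=d] R)))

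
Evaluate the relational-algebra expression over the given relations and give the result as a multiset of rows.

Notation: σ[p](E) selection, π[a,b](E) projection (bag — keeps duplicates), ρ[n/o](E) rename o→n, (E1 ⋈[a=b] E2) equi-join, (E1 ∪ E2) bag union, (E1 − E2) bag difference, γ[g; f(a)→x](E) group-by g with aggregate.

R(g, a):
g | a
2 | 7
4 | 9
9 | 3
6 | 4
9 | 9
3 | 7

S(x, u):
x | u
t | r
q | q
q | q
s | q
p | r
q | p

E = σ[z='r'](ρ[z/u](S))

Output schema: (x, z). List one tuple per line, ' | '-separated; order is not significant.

Subexpression sizes:
  S → 6
  ρ[z/u](S) → 6
  σ[z='r'](ρ[z/u](S)) → 2

== RESULT ==
x | z
p | r
t | r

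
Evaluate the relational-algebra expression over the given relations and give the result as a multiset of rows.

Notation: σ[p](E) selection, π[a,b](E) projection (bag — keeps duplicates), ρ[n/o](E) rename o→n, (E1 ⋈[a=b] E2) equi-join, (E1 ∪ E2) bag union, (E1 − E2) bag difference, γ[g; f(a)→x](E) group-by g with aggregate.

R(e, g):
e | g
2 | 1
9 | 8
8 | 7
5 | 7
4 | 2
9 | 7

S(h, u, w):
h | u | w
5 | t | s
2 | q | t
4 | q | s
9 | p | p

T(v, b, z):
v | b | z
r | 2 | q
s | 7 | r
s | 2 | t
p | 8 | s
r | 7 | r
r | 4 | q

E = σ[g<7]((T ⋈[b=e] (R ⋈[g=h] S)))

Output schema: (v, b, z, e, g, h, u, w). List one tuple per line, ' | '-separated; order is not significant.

Subexpression sizes:
  T → 6
  R → 6
  S → 4
  (R ⋈[g=h] S) → 1
  (T ⋈[b=e] (R ⋈[g=h] S)) → 1
  σ[g<7]((T ⋈[b=e] (R ⋈[g=h] S))) → 1

== RESULT ==
v | b | z | e | g | h | u | w
r | 4 | q | 4 | 2 | 2 | q | t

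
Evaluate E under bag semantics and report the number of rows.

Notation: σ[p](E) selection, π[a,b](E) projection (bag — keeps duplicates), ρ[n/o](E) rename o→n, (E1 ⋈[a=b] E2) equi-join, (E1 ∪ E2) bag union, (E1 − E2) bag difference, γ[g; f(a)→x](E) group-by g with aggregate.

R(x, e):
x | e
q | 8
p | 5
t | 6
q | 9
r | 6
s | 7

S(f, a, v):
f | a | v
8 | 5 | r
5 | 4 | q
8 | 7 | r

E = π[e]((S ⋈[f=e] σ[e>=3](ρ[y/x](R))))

Stepwise |·|:
  S → 3
  R → 6
  ρ[y/x](R) → 6
  σ[e>=3](ρ[y/x](R)) → 6
  (S ⋈[f=e] σ[e>=3](ρ[y/x](R))) → 3
  π[e]((S ⋈[f=e] σ[e>=3](ρ[y/x](R)))) → 3

|E| = 3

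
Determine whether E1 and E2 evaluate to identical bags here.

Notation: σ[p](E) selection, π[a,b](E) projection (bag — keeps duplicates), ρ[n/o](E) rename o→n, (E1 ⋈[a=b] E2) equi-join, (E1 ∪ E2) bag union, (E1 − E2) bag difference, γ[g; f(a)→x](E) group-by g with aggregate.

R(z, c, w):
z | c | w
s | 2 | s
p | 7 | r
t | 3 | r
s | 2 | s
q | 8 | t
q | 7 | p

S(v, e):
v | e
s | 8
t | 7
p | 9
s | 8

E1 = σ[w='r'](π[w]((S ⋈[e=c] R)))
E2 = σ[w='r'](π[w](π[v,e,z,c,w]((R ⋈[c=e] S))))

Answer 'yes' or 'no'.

E1 row counts bottom-up:
  S → 4
  R → 6
  (S ⋈[e=c] R) → 4
  π[w]((S ⋈[e=c] R)) → 4
  σ[w='r'](π[w]((S ⋈[e=c] R))) → 1
E2 row counts bottom-up:
  R → 6
  S → 4
  (R ⋈[c=e] S) → 4
  π[v,e,z,c,w]((R ⋈[c=e] S)) → 4
  π[w](π[v,e,z,c,w]((R ⋈[c=e] S))) → 4
  σ[w='r'](π[w](π[v,e,z,c,w]((R ⋈[c=e] S)))) → 1

E1 and E2 produce the same multiset:
w
r

yes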